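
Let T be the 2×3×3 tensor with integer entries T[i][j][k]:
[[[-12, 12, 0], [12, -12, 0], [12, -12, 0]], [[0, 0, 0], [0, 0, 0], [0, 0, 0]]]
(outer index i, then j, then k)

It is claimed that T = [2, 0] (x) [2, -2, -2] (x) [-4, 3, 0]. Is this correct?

Reconstruct entry (0,0,0) from the claimed factors: Σₗ aₗ[0]bₗ[0]cₗ[0] = (2)·(2)·(-4) = -16, but T[0,0,0] = -12. The claim is false.

No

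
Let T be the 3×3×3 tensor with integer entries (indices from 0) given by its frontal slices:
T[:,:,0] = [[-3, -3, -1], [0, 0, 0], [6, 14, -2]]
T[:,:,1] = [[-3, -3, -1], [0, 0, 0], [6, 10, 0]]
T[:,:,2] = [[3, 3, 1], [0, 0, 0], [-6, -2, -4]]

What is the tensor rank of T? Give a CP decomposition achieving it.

Lower bound: the mode-2 unfolding of T (rows indexed by j, columns by (i,k) = (0,0), (0,1), (0,2), (1,0), (1,1), (1,2), (2,0), (2,1), (2,2)) is [[-3, -3, 3, 0, 0, 0, 6, 6, -6], [-3, -3, 3, 0, 0, 0, 14, 10, -2], [-1, -1, 1, 0, 0, 0, -2, 0, -4]].
There the 2×2 minor on rows j ∈ {0, 1}, columns (i,k) ∈ {(0,0), (2,0)} is det [[-3, 6], [-3, 14]] = -24 ≠ 0, so this unfolding has rank ≥ 2; CP rank is at least every unfolding rank, so rank(T) ≥ 2. (This is only a lower bound: in general the CP rank may exceed every unfolding rank, so we still need to exhibit 2 rank-1 terms summing to T.)
Upper bound — finding two terms. Write S_k = T[:,:,k] for the frontal slices: S₀ = [[-3, -3, -1], [0, 0, 0], [6, 14, -2]], S₁ = [[-3, -3, -1], [0, 0, 0], [6, 10, 0]], S₂ = [[3, 3, 1], [0, 0, 0], [-6, -2, -4]].
If T = a₁ ⊗ b₁ ⊗ c₁ + a₂ ⊗ b₂ ⊗ c₂ then each S_k = c₁[k]·a₁b₁ᵀ + c₂[k]·a₂b₂ᵀ. S₀ and S₁ are linearly independent, so a₁b₁ᵀ and a₂b₂ᵀ must span the same plane of matrices: they are the rank-1 matrices of the form x·S₀ + y·S₁.
The 2×2 minor of x·S₀ + y·S₁ on rows {0,2}, columns {0,1} is −24·x² − 36·xy − 12·y² = (-12)·(x + y)(2·x + y), vanishing at (x:y) = (1:-1) and (1:-2).
M₁ = S₀ − S₁ = [[0, 0, 0], [0, 0, 0], [0, 4, -2]] = 2·[0, 0, 1][0, 2, -1]ᵀ and M₂ = S₀ − 2·S₁ = [[3, 3, 1], [0, 0, 0], [-6, -6, -2]] = [1, 0, -2][3, 3, 1]ᵀ, so take a₁ = [0, 0, 1], b₁ = [0, 2, -1], a₂ = [1, 0, -2], b₂ = [3, 3, 1].
Each slice is an integer combination of E₁ = a₁b₁ᵀ and E₂ = a₂b₂ᵀ: S₀ = 4·E₁ − E₂, S₁ = 2·E₁ − E₂, S₂ = 2·E₁ + E₂; reading off coefficients, c₁ = [4, 2, 2] and c₂ = [-1, -1, 1].
Hence T = [0, 0, 1] ⊗ [0, 2, -1] ⊗ [4, 2, 2] + [1, 0, -2] ⊗ [3, 3, 1] ⊗ [-1, -1, 1], so rank(T) ≤ 2.
These bounds meet, so rank(T) = 2.

rank(T) = 2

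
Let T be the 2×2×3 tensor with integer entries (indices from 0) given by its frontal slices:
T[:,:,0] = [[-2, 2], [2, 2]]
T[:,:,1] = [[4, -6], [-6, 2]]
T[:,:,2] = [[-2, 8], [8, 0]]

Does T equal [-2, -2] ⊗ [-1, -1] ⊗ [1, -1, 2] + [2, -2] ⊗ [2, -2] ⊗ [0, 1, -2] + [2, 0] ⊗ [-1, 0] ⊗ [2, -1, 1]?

Reconstruct entry (0,0,2) from the claimed factors: Σₗ aₗ[0]bₗ[0]cₗ[2] = (-2)·(-1)·(2) + (2)·(2)·(-2) + (2)·(-1)·(1) = -6, but T[0,0,2] = -2. The claim is false.

No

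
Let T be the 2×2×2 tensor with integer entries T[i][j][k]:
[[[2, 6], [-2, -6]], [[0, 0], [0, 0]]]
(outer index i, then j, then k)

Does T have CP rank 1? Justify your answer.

Yes

If T = a ∘ b ∘ c then every fibre of T is a multiple of the corresponding factor, so read the factors off the fibres through the nonzero entry T[0,0,0] = 2.
The mode-1 fibre T[:,0,0] = [2, 0] gives a = [1, 0] (primitive direction); the mode-2 fibre T[0,:,0] = [2, -2] gives b = [1, -1]; then c[k] = T[0,0,k] / (a[0]·b[0]) = [2, 6] / 1 = [2, 6].
Expanding [1, 0] ∘ [1, -1] ∘ [2, 6] reproduces all 8 entries of T, so T = [1, 0] ∘ [1, -1] ∘ [2, 6] and rank(T) ≤ 1.
Equivalently every frontal slice T[:,:,k] is c[k] times the rank-1 matrix [1, 0] ∘ [1, -1]. So T has rank 1 (it is nonzero).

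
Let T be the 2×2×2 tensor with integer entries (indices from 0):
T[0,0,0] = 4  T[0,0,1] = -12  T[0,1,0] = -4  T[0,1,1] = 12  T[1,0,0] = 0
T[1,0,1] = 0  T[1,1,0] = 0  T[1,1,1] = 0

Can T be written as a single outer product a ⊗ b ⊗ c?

If T = a ⊗ b ⊗ c then every fibre of T is a multiple of the corresponding factor, so read the factors off the fibres through the nonzero entry T[0,0,0] = 4.
The mode-1 fibre T[:,0,0] = [4, 0] gives a = [1, 0] (primitive direction); the mode-2 fibre T[0,:,0] = [4, -4] gives b = [1, -1]; then c[k] = T[0,0,k] / (a[0]·b[0]) = [4, -12] / 1 = [4, -12].
Expanding [1, 0] ⊗ [1, -1] ⊗ [4, -12] reproduces all 8 entries of T, so T = [1, 0] ⊗ [1, -1] ⊗ [4, -12] and rank(T) ≤ 1.
Equivalently every frontal slice T[:,:,k] is c[k] times the rank-1 matrix [1, 0] ⊗ [1, -1]. So T has rank 1 (it is nonzero).

Yes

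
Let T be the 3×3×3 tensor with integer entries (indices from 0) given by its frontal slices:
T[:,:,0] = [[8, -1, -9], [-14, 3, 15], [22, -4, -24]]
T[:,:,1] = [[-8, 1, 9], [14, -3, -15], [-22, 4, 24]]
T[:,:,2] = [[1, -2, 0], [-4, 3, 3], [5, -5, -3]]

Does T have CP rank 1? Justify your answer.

The mode-1 unfolding of T (rows indexed by i, columns by (j,k) = (0,0), (0,1), (0,2), (1,0), (1,1), (1,2), (2,0), (2,1), (2,2)) is [[8, -8, 1, -1, 1, -2, -9, 9, 0], [-14, 14, -4, 3, -3, 3, 15, -15, 3], [22, -22, 5, -4, 4, -5, -24, 24, -3]].
There the 2×2 minor on rows i ∈ {0, 1}, columns (j,k) ∈ {(0,0), (0,2)} is det [[8, 1], [-14, -4]] = -18 ≠ 0, so this unfolding has rank ≥ 2; CP rank is at least every unfolding rank, so rank(T) ≥ 2.
In particular rank(T) ≥ 2 > 1, so T is not rank-1.

No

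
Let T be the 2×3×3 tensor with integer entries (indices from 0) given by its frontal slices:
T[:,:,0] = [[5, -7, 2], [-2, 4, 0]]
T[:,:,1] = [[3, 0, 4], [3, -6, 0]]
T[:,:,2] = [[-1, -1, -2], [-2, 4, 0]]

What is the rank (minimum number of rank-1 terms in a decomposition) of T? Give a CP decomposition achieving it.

rank(T) = 2

Lower bound: the mode-1 unfolding of T (rows indexed by i, columns by (j,k) = (0,0), (0,1), (0,2), (1,0), (1,1), (1,2), (2,0), (2,1), (2,2)) is [[5, 3, -1, -7, 0, -1, 2, 4, -2], [-2, 3, -2, 4, -6, 4, 0, 0, 0]].
There the 2×2 minor on rows i ∈ {0, 1}, columns (j,k) ∈ {(0,0), (0,1)} is det [[5, 3], [-2, 3]] = 21 ≠ 0, so this unfolding has rank ≥ 2; CP rank is at least every unfolding rank, so rank(T) ≥ 2. (This is only a lower bound: in general the CP rank may exceed every unfolding rank, so we still need to exhibit 2 rank-1 terms summing to T.)
Upper bound — finding two terms. Write S_k = T[:,:,k] for the frontal slices: S₀ = [[5, -7, 2], [-2, 4, 0]], S₁ = [[3, 0, 4], [3, -6, 0]], S₂ = [[-1, -1, -2], [-2, 4, 0]].
If T = a₁ ∘ b₁ ∘ c₁ + a₂ ∘ b₂ ∘ c₂ then each S_k = c₁[k]·a₁b₁ᵀ + c₂[k]·a₂b₂ᵀ. S₀ and S₁ are linearly independent, so a₁b₁ᵀ and a₂b₂ᵀ must span the same plane of matrices: they are the rank-1 matrices of the form x·S₀ + y·S₁.
The 2×2 minor of x·S₀ + y·S₁ on rows {0,1}, columns {0,1} is 6·x² + 3·xy − 18·y² = 3·(2·x − 3·y)(x + 2·y), vanishing at (x:y) = (3:2) and (2:-1).
M₁ = 3·S₀ + 2·S₁ = [[21, -21, 14], [0, 0, 0]] = 7·[1, 0][3, -3, 2]ᵀ and M₂ = 2·S₀ − S₁ = [[7, -14, 0], [-7, 14, 0]] = 7·[1, -1][1, -2, 0]ᵀ, so take a₁ = [1, 0], b₁ = [3, -3, 2], a₂ = [1, -1], b₂ = [1, -2, 0].
Each slice is an integer combination of E₁ = a₁b₁ᵀ and E₂ = a₂b₂ᵀ: S₀ = E₁ + 2·E₂, S₁ = 2·E₁ − 3·E₂, S₂ = −E₁ + 2·E₂; reading off coefficients, c₁ = [1, 2, -1] and c₂ = [2, -3, 2].
Hence T = [1, 0] ∘ [3, -3, 2] ∘ [1, 2, -1] + [1, -1] ∘ [1, -2, 0] ∘ [2, -3, 2], so rank(T) ≤ 2.
These bounds meet, so rank(T) = 2.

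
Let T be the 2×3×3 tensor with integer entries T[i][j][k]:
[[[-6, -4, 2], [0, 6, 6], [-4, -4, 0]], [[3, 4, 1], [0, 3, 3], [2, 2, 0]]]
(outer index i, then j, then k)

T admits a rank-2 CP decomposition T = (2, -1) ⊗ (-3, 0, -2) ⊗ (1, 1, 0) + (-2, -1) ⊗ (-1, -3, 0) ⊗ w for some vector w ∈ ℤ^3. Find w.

w = (0, 1, 1)

Subtract the known terms from T to get the rank-1 residual R = (-2, -1) ⊗ (-1, -3, 0) ⊗ w, so R[i,j,k] = a[i]·b[j]·w[k]. Pick indices with nonzero a[0]·b[0] = (-2)·(-1) = 2. Only the fibre through (0,0,·) is needed: R[0,0,:] = T[0,0,:] − Σₗ aₗ[0]bₗ[0]cₗ = [-6, -4, 2] − (2)·(-3)·(1, 1, 0) = [0, 2, 2]. Then w[k] = R[0,0,k] / 2 for each k, giving w = [0, 2, 2] / 2 = (0, 1, 1).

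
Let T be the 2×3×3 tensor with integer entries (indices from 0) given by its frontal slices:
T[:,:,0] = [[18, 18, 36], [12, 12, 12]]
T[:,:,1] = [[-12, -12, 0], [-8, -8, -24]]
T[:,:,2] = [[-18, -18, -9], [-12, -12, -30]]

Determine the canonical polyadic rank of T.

2

Lower bound: the mode-1 unfolding of T (rows indexed by i, columns by (j,k) = (0,0), (0,1), (0,2), (1,0), (1,1), (1,2), (2,0), (2,1), (2,2)) is [[18, -12, -18, 18, -12, -18, 36, 0, -9], [12, -8, -12, 12, -8, -12, 12, -24, -30]].
There the 2×2 minor on rows i ∈ {0, 1}, columns (j,k) ∈ {(0,0), (2,0)} is det [[18, 36], [12, 12]] = -216 ≠ 0, so this unfolding has rank ≥ 2; CP rank is at least every unfolding rank, so rank(T) ≥ 2. (Unfolding ranks only ever bound the CP rank from below — rank(T) can be strictly larger than all of them — so the matching upper bound has to come from an explicit 2-term decomposition.)
Upper bound — finding two terms. Write S_k = T[:,:,k] for the frontal slices: S₀ = [[18, 18, 36], [12, 12, 12]], S₁ = [[-12, -12, 0], [-8, -8, -24]], S₂ = [[-18, -18, -9], [-12, -12, -30]].
If T = a₁ ⊗ b₁ ⊗ c₁ + a₂ ⊗ b₂ ⊗ c₂ then each S_k = c₁[k]·a₁b₁ᵀ + c₂[k]·a₂b₂ᵀ. S₀ and S₁ are linearly independent, so a₁b₁ᵀ and a₂b₂ᵀ must span the same plane of matrices: they are the rank-1 matrices of the form x·S₀ + y·S₁.
The 2×2 minor of x·S₀ + y·S₁ on rows {0,1}, columns {0,2} is −216·x² − 288·xy + 288·y² = (-72)·(3·x − 2·y)(x + 2·y), vanishing at (x:y) = (2:3) and (2:-1).
M₁ = 2·S₀ + 3·S₁ = [[0, 0, 72], [0, 0, -48]] = 24·[3, -2][0, 0, 1]ᵀ and M₂ = 2·S₀ − S₁ = [[48, 48, 72], [32, 32, 48]] = 8·[3, 2][2, 2, 3]ᵀ, so take a₁ = [3, -2], b₁ = [0, 0, 1], a₂ = [3, 2], b₂ = [2, 2, 3].
Each slice is an integer combination of E₁ = a₁b₁ᵀ and E₂ = a₂b₂ᵀ: S₀ = 3·E₁ + 3·E₂, S₁ = 6·E₁ − 2·E₂, S₂ = 6·E₁ − 3·E₂; reading off coefficients, c₁ = [3, 6, 6] and c₂ = [3, -2, -3].
Hence T = [3, -2] ⊗ [0, 0, 1] ⊗ [3, 6, 6] + [3, 2] ⊗ [2, 2, 3] ⊗ [3, -2, -3], so rank(T) ≤ 2.
These bounds meet, so rank(T) = 2.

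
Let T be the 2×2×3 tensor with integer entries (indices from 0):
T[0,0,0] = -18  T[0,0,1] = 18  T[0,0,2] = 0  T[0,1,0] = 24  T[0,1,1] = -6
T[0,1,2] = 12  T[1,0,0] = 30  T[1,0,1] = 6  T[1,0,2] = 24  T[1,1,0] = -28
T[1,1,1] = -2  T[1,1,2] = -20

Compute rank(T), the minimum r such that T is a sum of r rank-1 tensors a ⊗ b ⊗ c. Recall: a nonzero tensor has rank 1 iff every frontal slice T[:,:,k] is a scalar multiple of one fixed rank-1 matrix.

Lower bound: the mode-3 unfolding of T (rows indexed by k, columns by (i,j) = (0,0), (0,1), (1,0), (1,1)) is [[-18, 24, 30, -28], [18, -6, 6, -2], [0, 12, 24, -20]].
There the 2×2 minor on rows k ∈ {0, 1}, columns (i,j) ∈ {(0,0), (0,1)} is det [[-18, 24], [18, -6]] = -324 ≠ 0, so this unfolding has rank ≥ 2; CP rank is at least every unfolding rank, so rank(T) ≥ 2. (Unfolding ranks only ever bound the CP rank from below — rank(T) can be strictly larger than all of them — so the matching upper bound has to come from an explicit 2-term decomposition.)
Upper bound — finding two terms. Write S_k = T[:,:,k] for the frontal slices: S₀ = [[-18, 24], [30, -28]], S₁ = [[18, -6], [6, -2]], S₂ = [[0, 12], [24, -20]].
If T = a₁ ⊗ b₁ ⊗ c₁ + a₂ ⊗ b₂ ⊗ c₂ then each S_k = c₁[k]·a₁b₁ᵀ + c₂[k]·a₂b₂ᵀ. S₀ and S₁ are linearly independent, so a₁b₁ᵀ and a₂b₂ᵀ must span the same plane of matrices: they are the rank-1 matrices of the form x·S₀ + y·S₁.
det(x·S₀ + y·S₁) is −216·x² − 432·xy = (-216)·(x + 2·y)(x), vanishing at (x:y) = (2:-1) and (0:1).
M₁ = 2·S₀ − S₁ = [[-54, 54], [54, -54]] = (-54)·[1, -1][1, -1]ᵀ and M₂ = S₁ = [[18, -6], [6, -2]] = 2·[3, 1][3, -1]ᵀ, so take a₁ = [1, -1], b₁ = [1, -1], a₂ = [3, 1], b₂ = [3, -1].
Each slice is an integer combination of E₁ = a₁b₁ᵀ and E₂ = a₂b₂ᵀ: S₀ = −27·E₁ + E₂, S₁ = 2·E₂, S₂ = −18·E₁ + 2·E₂; reading off coefficients, c₁ = [-27, 0, -18] and c₂ = [1, 2, 2].
Hence T = [1, -1] ⊗ [1, -1] ⊗ [-27, 0, -18] + [3, 1] ⊗ [3, -1] ⊗ [1, 2, 2], so rank(T) ≤ 2.
These bounds meet, so rank(T) = 2.

2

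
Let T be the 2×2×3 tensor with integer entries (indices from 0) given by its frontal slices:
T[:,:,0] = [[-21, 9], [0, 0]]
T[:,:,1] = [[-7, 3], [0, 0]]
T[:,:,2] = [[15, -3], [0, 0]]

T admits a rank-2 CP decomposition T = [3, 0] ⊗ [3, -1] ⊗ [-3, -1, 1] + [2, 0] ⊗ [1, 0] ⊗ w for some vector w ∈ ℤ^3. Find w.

Subtract the known terms from T to get the rank-1 residual R = [2, 0] ⊗ [1, 0] ⊗ w, so R[i,j,k] = a[i]·b[j]·w[k]. Pick indices with nonzero a[0]·b[0] = (2)·(1) = 2. Only the fibre through (0,0,·) is needed: R[0,0,:] = T[0,0,:] − Σₗ aₗ[0]bₗ[0]cₗ = [-21, -7, 15] − (3)·(3)·[-3, -1, 1] = [6, 2, 6]. Then w[k] = R[0,0,k] / 2 for each k, giving w = [6, 2, 6] / 2 = [3, 1, 3].

w = [3, 1, 3]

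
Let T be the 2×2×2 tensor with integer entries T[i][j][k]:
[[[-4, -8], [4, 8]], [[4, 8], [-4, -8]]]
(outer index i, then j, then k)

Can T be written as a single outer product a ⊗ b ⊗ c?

If T = a ⊗ b ⊗ c then every fibre of T is a multiple of the corresponding factor, so read the factors off the fibres through the nonzero entry T[0,0,0] = -4.
The mode-1 fibre T[:,0,0] = [-4, 4] gives a = [1, -1] (primitive direction); the mode-2 fibre T[0,:,0] = [-4, 4] gives b = [1, -1]; then c[k] = T[0,0,k] / (a[0]·b[0]) = [-4, -8] / 1 = [-4, -8].
Expanding [1, -1] ⊗ [1, -1] ⊗ [-4, -8] reproduces all 8 entries of T, so T = [1, -1] ⊗ [1, -1] ⊗ [-4, -8] and rank(T) ≤ 1.
Equivalently every frontal slice T[:,:,k] is c[k] times the rank-1 matrix [1, -1] ⊗ [1, -1]. So T has rank 1 (it is nonzero).

Yes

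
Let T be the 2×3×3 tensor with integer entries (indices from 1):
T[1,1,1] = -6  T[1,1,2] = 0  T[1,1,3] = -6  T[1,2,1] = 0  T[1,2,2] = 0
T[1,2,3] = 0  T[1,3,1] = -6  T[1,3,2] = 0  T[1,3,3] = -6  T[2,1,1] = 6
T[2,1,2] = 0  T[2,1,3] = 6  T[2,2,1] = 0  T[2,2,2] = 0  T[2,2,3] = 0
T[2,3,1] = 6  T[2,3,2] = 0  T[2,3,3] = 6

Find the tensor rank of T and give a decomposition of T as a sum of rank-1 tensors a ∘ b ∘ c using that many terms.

Lower bound: T ≠ 0 (e.g. T[1,1,1] = -6), so rank(T) ≥ 1.
Upper bound: if T = a ∘ b ∘ c then every fibre of T is a multiple of the corresponding factor, so read the factors off the fibres through the nonzero entry T[1,1,1] = -6.
The mode-1 fibre T[:,1,1] = [-6, 6] gives a = [1, -1] (primitive direction); the mode-2 fibre T[1,:,1] = [-6, 0, -6] gives b = [1, 0, 1]; then c[k] = T[1,1,k] / (a[1]·b[1]) = [-6, 0, -6] / 1 = [-6, 0, -6].
Expanding [1, -1] ∘ [1, 0, 1] ∘ [-6, 0, -6] reproduces all 18 entries of T, so T = [1, -1] ∘ [1, 0, 1] ∘ [-6, 0, -6] and rank(T) ≤ 1.
These bounds meet, so rank(T) = 1.

rank(T) = 1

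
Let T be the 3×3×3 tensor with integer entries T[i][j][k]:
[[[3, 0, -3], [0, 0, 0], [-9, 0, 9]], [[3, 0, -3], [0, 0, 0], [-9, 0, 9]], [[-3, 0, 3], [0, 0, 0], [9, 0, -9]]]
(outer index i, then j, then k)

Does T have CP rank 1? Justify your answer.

If T = a ⊗ b ⊗ c then every fibre of T is a multiple of the corresponding factor, so read the factors off the fibres through the nonzero entry T[0,0,0] = 3.
The mode-1 fibre T[:,0,0] = [3, 3, -3] gives a = [1, 1, -1] (primitive direction); the mode-2 fibre T[0,:,0] = [3, 0, -9] gives b = [1, 0, -3]; then c[k] = T[0,0,k] / (a[0]·b[0]) = [3, 0, -3] / 1 = [3, 0, -3].
Expanding [1, 1, -1] ⊗ [1, 0, -3] ⊗ [3, 0, -3] reproduces all 27 entries of T, so T = [1, 1, -1] ⊗ [1, 0, -3] ⊗ [3, 0, -3] and rank(T) ≤ 1.
Equivalently every frontal slice T[:,:,k] is c[k] times the rank-1 matrix [1, 1, -1] ⊗ [1, 0, -3]. So T has rank 1 (it is nonzero).

Yes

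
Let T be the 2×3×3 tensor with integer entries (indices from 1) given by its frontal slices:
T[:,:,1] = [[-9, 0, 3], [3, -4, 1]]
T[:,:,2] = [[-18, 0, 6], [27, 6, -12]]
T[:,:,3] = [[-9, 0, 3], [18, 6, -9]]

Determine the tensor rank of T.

2

Lower bound: the mode-2 unfolding of T (rows indexed by j, columns by (i,k) = (1,1), (1,2), (1,3), (2,1), (2,2), (2,3)) is [[-9, -18, -9, 3, 27, 18], [0, 0, 0, -4, 6, 6], [3, 6, 3, 1, -12, -9]].
There the 2×2 minor on rows j ∈ {1, 2}, columns (i,k) ∈ {(1,1), (2,1)} is det [[-9, 3], [0, -4]] = 36 ≠ 0, so this unfolding has rank ≥ 2; CP rank is at least every unfolding rank, so rank(T) ≥ 2. (This is only a lower bound: in general the CP rank may exceed every unfolding rank, so we still need to exhibit 2 rank-1 terms summing to T.)
Upper bound — finding two terms. Write S_k = T[:,:,k] for the frontal slices: S₁ = [[-9, 0, 3], [3, -4, 1]], S₂ = [[-18, 0, 6], [27, 6, -12]], S₃ = [[-9, 0, 3], [18, 6, -9]].
If T = a₁ ⊗ b₁ ⊗ c₁ + a₂ ⊗ b₂ ⊗ c₂ then each S_k = c₁[k]·a₁b₁ᵀ + c₂[k]·a₂b₂ᵀ. S₁ and S₂ are linearly independent, so a₁b₁ᵀ and a₂b₂ᵀ must span the same plane of matrices: they are the rank-1 matrices of the form x·S₁ + y·S₂.
The 2×2 minor of x·S₁ + y·S₂ on rows {1,2}, columns {1,2} is 36·x² + 18·xy − 108·y² = 18·(2·x − 3·y)(x + 2·y), vanishing at (x:y) = (3:2) and (2:-1).
M₁ = 3·S₁ + 2·S₂ = [[-63, 0, 21], [63, 0, -21]] = (-21)·(1, -1)(3, 0, -1)ᵀ and M₂ = 2·S₁ − S₂ = [[0, 0, 0], [-21, -14, 14]] = (-7)·(0, 1)(3, 2, -2)ᵀ, so take a₁ = (1, -1), b₁ = (3, 0, -1), a₂ = (0, 1), b₂ = (3, 2, -2).
Each slice is an integer combination of E₁ = a₁b₁ᵀ and E₂ = a₂b₂ᵀ: S₁ = −3·E₁ − 2·E₂, S₂ = −6·E₁ + 3·E₂, S₃ = −3·E₁ + 3·E₂; reading off coefficients, c₁ = (-3, -6, -3) and c₂ = (-2, 3, 3).
Hence T = (1, -1) ⊗ (3, 0, -1) ⊗ (-3, -6, -3) + (0, 1) ⊗ (3, 2, -2) ⊗ (-2, 3, 3), so rank(T) ≤ 2.
These bounds meet, so rank(T) = 2.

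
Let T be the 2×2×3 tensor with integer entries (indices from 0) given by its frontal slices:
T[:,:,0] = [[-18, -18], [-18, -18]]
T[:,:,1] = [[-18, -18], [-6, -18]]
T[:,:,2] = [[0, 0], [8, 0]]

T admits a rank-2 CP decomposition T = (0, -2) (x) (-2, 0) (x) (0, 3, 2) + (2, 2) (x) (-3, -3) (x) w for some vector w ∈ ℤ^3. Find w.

Subtract the known terms from T to get the rank-1 residual R = (2, 2) (x) (-3, -3) (x) w, so R[i,j,k] = a[i]·b[j]·w[k]. Pick indices with nonzero a[0]·b[0] = (2)·(-3) = -6. Only the fibre through (0,0,·) is needed: R[0,0,:] = T[0,0,:] − Σₗ aₗ[0]bₗ[0]cₗ = [-18, -18, 0] − (0)·(-2)·(0, 3, 2) = [-18, -18, 0]. Then w[k] = R[0,0,k] / -6 for each k, giving w = [-18, -18, 0] / -6 = (3, 3, 0).

w = (3, 3, 0)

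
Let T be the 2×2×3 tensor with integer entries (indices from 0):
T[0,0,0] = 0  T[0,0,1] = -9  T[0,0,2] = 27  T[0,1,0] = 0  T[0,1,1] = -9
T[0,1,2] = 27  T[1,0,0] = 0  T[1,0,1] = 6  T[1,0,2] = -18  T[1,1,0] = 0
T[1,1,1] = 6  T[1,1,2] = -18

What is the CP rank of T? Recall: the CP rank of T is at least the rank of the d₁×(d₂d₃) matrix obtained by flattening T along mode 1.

Lower bound: T ≠ 0 (e.g. T[0,0,1] = -9), so rank(T) ≥ 1.
Upper bound: the mode-1 fibre T[:,0,1] = [-9, 6] gives a = (3, -2) (primitive direction); the mode-2 fibre T[0,:,1] = [-9, -9] gives b = (1, 1); then c[k] = T[0,0,k] / (a[0]·b[0]) = [0, -9, 27] / 3 = (0, -3, 9).
Expanding (3, -2) ⊗ (1, 1) ⊗ (0, -3, 9) reproduces all 12 entries of T, so T = (3, -2) ⊗ (1, 1) ⊗ (0, -3, 9) and rank(T) ≤ 1.
These bounds meet, so rank(T) = 1.

1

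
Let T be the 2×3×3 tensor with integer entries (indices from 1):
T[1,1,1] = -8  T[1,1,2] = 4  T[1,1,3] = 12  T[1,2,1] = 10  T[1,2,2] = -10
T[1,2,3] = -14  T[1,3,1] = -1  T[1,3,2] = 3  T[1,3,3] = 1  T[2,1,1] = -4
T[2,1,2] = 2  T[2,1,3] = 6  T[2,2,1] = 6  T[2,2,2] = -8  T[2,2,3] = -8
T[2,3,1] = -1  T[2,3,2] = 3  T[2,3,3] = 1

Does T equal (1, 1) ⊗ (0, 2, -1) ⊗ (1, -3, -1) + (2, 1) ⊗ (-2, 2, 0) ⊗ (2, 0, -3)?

Reconstruct entry (1,1,2) from the claimed factors: Σₗ aₗ[1]bₗ[1]cₗ[2] = (1)·(0)·(-3) + (2)·(-2)·(0) = 0, but T[1,1,2] = 4. The claim is false.

No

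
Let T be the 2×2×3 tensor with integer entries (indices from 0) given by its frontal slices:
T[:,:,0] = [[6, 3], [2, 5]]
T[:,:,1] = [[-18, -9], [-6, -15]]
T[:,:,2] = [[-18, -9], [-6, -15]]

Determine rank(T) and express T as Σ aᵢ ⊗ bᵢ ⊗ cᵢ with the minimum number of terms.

rank(T) = 2

Lower bound: the mode-1 unfolding of T (rows indexed by i, columns by (j,k) = (0,0), (0,1), (0,2), (1,0), (1,1), (1,2)) is [[6, -18, -18, 3, -9, -9], [2, -6, -6, 5, -15, -15]].
There the 2×2 minor on rows i ∈ {0, 1}, columns (j,k) ∈ {(0,0), (1,0)} is det [[6, 3], [2, 5]] = 24 ≠ 0, so this unfolding has rank ≥ 2; CP rank is at least every unfolding rank, so rank(T) ≥ 2. (Unfolding ranks only ever bound the CP rank from below — rank(T) can be strictly larger than all of them — so the matching upper bound has to come from an explicit 2-term decomposition.)
Upper bound — finding two terms. Every mode-3 slice of T is a multiple of one matrix: T[:,:,k] = c[k]·M with c = [1, -3, -3] and M = [[6, 3], [2, 5]] (rows indexed by i, columns by j). So it suffices to write M as a sum of two rank-1 matrices.
Splitting M by its rows (i = 0, 1), M = [1, 0][6, 3]ᵀ + [0, 1][2, 5]ᵀ.
Hence T = [1, 0] ⊗ [6, 3] ⊗ [1, -3, -3] + [0, 1] ⊗ [2, 5] ⊗ [1, -3, -3], so rank(T) ≤ 2.
These bounds meet, so rank(T) = 2.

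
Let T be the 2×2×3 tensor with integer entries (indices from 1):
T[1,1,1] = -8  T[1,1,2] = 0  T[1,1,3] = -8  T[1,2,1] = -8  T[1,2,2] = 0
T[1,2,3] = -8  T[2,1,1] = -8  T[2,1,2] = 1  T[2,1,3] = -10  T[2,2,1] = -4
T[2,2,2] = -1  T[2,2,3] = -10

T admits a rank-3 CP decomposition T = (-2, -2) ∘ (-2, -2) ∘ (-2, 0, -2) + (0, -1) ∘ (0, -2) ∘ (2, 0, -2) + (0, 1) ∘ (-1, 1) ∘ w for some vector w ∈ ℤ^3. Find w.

Subtract the known terms from T to get the rank-1 residual R = (0, 1) ∘ (-1, 1) ∘ w, so R[i,j,k] = a[i]·b[j]·w[k]. Pick indices with nonzero a[2]·b[1] = (1)·(-1) = -1. Only the fibre through (2,1,·) is needed: R[2,1,:] = T[2,1,:] − Σₗ aₗ[2]bₗ[1]cₗ = [-8, 1, -10] − (-2)·(-2)·(-2, 0, -2) − (-1)·(0)·(2, 0, -2) = [0, 1, -2]. Then w[k] = R[2,1,k] / -1 for each k, giving w = [0, 1, -2] / -1 = (0, -1, 2).

w = (0, -1, 2)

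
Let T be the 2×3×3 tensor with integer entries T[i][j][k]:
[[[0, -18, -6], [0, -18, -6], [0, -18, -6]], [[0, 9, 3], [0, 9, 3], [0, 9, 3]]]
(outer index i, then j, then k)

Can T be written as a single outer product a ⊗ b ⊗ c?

The mode-1 fibre T[:,0,1] = [-18, 9] gives a = [2, -1] (primitive direction); the mode-2 fibre T[0,:,1] = [-18, -18, -18] gives b = [1, 1, 1]; then c[k] = T[0,0,k] / (a[0]·b[0]) = [0, -18, -6] / 2 = [0, -9, -3].
Expanding [2, -1] ⊗ [1, 1, 1] ⊗ [0, -9, -3] reproduces all 18 entries of T, so T = [2, -1] ⊗ [1, 1, 1] ⊗ [0, -9, -3] and rank(T) ≤ 1.
Equivalently every frontal slice T[:,:,k] is c[k] times the rank-1 matrix [2, -1] ⊗ [1, 1, 1]. So T has rank 1 (it is nonzero).

Yes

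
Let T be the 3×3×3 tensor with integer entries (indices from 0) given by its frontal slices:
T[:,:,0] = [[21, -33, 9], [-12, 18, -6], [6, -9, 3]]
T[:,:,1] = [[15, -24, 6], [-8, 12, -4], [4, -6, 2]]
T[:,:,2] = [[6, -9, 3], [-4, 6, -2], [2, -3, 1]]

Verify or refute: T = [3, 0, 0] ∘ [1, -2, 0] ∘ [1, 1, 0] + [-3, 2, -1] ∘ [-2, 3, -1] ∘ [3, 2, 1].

Yes

Reconstruct entrywise from the claimed factors. For example, T[0,1,2] = -9 and Σₗ aₗ[0]bₗ[1]cₗ[2] = (3)·(-2)·(0) + (-3)·(3)·(1) = -9; checking all 27 entries, every one matches. The claim holds.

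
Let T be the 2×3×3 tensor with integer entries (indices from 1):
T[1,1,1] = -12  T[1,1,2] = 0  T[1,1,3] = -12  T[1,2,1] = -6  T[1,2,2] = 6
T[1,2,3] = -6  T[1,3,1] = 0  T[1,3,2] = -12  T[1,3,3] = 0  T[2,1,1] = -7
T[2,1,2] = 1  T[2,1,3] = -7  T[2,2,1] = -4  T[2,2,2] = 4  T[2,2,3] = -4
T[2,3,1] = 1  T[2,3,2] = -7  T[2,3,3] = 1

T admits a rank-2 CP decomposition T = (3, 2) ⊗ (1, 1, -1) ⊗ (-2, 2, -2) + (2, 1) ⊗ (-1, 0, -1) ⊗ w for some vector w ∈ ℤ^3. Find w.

w = (3, 3, 3)

Subtract the known terms from T to get the rank-1 residual R = (2, 1) ⊗ (-1, 0, -1) ⊗ w, so R[i,j,k] = a[i]·b[j]·w[k]. Pick indices with nonzero a[1]·b[1] = (2)·(-1) = -2. Only the fibre through (1,1,·) is needed: R[1,1,:] = T[1,1,:] − Σₗ aₗ[1]bₗ[1]cₗ = [-12, 0, -12] − (3)·(1)·(-2, 2, -2) = [-6, -6, -6]. Then w[k] = R[1,1,k] / -2 for each k, giving w = [-6, -6, -6] / -2 = (3, 3, 3).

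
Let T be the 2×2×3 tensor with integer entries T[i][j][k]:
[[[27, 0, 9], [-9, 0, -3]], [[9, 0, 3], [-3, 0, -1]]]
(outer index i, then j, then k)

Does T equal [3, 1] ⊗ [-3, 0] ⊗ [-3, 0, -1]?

Reconstruct entry (0,1,0) from the claimed factors: Σₗ aₗ[0]bₗ[1]cₗ[0] = (3)·(0)·(-3) = 0, but T[0,1,0] = -9. The claim is false.

No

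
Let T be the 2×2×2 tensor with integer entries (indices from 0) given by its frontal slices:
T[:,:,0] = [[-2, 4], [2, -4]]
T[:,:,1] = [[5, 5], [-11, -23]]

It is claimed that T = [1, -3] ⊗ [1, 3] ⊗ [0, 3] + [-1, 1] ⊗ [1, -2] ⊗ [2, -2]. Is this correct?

Yes

Reconstruct entrywise from the claimed factors. For example, T[0,1,0] = 4 and Σₗ aₗ[0]bₗ[1]cₗ[0] = (1)·(3)·(0) + (-1)·(-2)·(2) = 4; checking all 8 entries, every one matches. The claim holds.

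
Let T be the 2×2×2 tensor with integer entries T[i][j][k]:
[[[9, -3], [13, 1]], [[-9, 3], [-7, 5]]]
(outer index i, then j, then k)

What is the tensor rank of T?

2

Lower bound: the mode-3 unfolding of T (rows indexed by k, columns by (i,j) = (0,0), (0,1), (1,0), (1,1)) is [[9, 13, -9, -7], [-3, 1, 3, 5]].
There the 2×2 minor on rows k ∈ {0, 1}, columns (i,j) ∈ {(0,0), (0,1)} is det [[9, 13], [-3, 1]] = 48 ≠ 0, so this unfolding has rank ≥ 2; CP rank is at least every unfolding rank, so rank(T) ≥ 2. (Flattening ranks never certify an upper bound on CP rank; for that we must actually write T with 2 rank-1 terms.)
Upper bound — finding two terms. Write S_k = T[:,:,k] for the frontal slices: S₀ = [[9, 13], [-9, -7]], S₁ = [[-3, 1], [3, 5]].
If T = a₁ ⊗ b₁ ⊗ c₁ + a₂ ⊗ b₂ ⊗ c₂ then each S_k = c₁[k]·a₁b₁ᵀ + c₂[k]·a₂b₂ᵀ. S₀ and S₁ are linearly independent, so a₁b₁ᵀ and a₂b₂ᵀ must span the same plane of matrices: they are the rank-1 matrices of the form x·S₀ + y·S₁.
det(x·S₀ + y·S₁) is 54·x² + 36·xy − 18·y² = 18·(3·x − y)(x + y), vanishing at (x:y) = (1:3) and (1:-1).
M₁ = S₀ + 3·S₁ = [[0, 16], [0, 8]] = 8·(2, 1)(0, 1)ᵀ and M₂ = S₀ − S₁ = [[12, 12], [-12, -12]] = 12·(1, -1)(1, 1)ᵀ, so take a₁ = (2, 1), b₁ = (0, 1), a₂ = (1, -1), b₂ = (1, 1).
Each slice is an integer combination of E₁ = a₁b₁ᵀ and E₂ = a₂b₂ᵀ: S₀ = 2·E₁ + 9·E₂, S₁ = 2·E₁ − 3·E₂; reading off coefficients, c₁ = (2, 2) and c₂ = (9, -3).
Hence T = (2, 1) ⊗ (0, 1) ⊗ (2, 2) + (1, -1) ⊗ (1, 1) ⊗ (9, -3), so rank(T) ≤ 2.
These bounds meet, so rank(T) = 2.
Check entry T[0,0,1] = -3: (2)·(0)·(2) + (1)·(1)·(-3) = -3.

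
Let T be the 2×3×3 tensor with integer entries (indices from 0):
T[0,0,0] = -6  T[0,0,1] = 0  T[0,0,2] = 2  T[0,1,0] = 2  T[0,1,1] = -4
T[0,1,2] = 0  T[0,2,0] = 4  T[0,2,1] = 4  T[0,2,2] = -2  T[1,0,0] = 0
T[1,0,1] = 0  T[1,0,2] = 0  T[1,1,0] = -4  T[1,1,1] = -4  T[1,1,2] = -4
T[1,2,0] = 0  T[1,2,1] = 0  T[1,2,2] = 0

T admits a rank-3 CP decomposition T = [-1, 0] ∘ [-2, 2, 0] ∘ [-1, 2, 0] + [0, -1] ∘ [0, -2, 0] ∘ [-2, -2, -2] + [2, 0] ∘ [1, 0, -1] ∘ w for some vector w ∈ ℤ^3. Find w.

Subtract the known terms from T to get the rank-1 residual R = [2, 0] ∘ [1, 0, -1] ∘ w, so R[i,j,k] = a[i]·b[j]·w[k]. Pick indices with nonzero a[0]·b[0] = (2)·(1) = 2. Only the fibre through (0,0,·) is needed: R[0,0,:] = T[0,0,:] − Σₗ aₗ[0]bₗ[0]cₗ = [-6, 0, 2] − (-1)·(-2)·[-1, 2, 0] − (0)·(0)·[-2, -2, -2] = [-4, -4, 2]. Then w[k] = R[0,0,k] / 2 for each k, giving w = [-4, -4, 2] / 2 = [-2, -2, 1].

w = [-2, -2, 1]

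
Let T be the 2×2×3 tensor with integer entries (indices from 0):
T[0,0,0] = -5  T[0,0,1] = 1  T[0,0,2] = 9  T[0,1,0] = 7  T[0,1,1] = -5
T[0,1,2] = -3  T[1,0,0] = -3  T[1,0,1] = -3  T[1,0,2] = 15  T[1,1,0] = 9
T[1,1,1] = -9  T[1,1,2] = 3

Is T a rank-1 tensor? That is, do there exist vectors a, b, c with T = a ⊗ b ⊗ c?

No

The mode-1 unfolding of T (rows indexed by i, columns by (j,k) = (0,0), (0,1), (0,2), (1,0), (1,1), (1,2)) is [[-5, 1, 9, 7, -5, -3], [-3, -3, 15, 9, -9, 3]].
There the 2×2 minor on rows i ∈ {0, 1}, columns (j,k) ∈ {(0,0), (0,1)} is det [[-5, 1], [-3, -3]] = 18 ≠ 0, so this unfolding has rank ≥ 2; CP rank is at least every unfolding rank, so rank(T) ≥ 2.
In particular rank(T) ≥ 2 > 1, so T is not rank-1.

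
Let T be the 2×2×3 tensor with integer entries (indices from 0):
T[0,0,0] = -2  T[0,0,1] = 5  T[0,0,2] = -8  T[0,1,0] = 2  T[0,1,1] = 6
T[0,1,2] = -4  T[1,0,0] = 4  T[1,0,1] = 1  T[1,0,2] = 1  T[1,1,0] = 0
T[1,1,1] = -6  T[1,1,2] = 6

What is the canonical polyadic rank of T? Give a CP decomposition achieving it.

Lower bound: the mode-3 unfolding of T (rows indexed by k, columns by (i,j) = (0,0), (0,1), (1,0), (1,1)) is [[-2, 2, 4, 0], [5, 6, 1, -6], [-8, -4, 1, 6]].
There the 3×3 minor on rows k ∈ {0, 1, 2}, columns (i,j) ∈ {(0,0), (0,1), (1,0)} is det [[-2, 2, 4], [5, 6, 1], [-8, -4, 1]] = 66 ≠ 0, so this unfolding has rank ≥ 3; CP rank is at least every unfolding rank, so rank(T) ≥ 3. (Unfolding ranks only ever bound the CP rank from below — rank(T) can be strictly larger than all of them — so the matching upper bound has to come from an explicit 3-term decomposition.)
Upper bound: T is a sum of 3 rank-1 terms, T = [1, -1] ⊗ [1, 2] ⊗ [-2, 1, -2] + [1, 0] ⊗ [2, -1] ⊗ [2, 4, -4] + [2, -1] ⊗ [1, -2] ⊗ [-2, -2, 1] (one valid choice — decompositions are not unique — normalised so each a, b is primitive with positive first nonzero entry; check it by expanding all entries), so rank(T) ≤ 3.
These bounds meet, so rank(T) = 3.
Check entry T[1,0,2] = 1: (-1)·(1)·(-2) + (0)·(2)·(-4) + (-1)·(1)·(1) = 1.

rank(T) = 3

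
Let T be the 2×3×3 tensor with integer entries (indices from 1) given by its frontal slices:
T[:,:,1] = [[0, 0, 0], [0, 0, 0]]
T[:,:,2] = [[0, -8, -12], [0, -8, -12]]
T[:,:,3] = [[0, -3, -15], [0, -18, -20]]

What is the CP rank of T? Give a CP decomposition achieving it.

Lower bound: in the mode-3 unfolding of T (rows indexed by k, columns by (i,j)) the 2×2 minor on rows k ∈ {2, 3}, columns (i,j) ∈ {(1,2), (1,3)} is det [[-8, -12], [-3, -15]] = 84 ≠ 0, so that unfolding has rank ≥ 2 and hence rank(T) ≥ 2 (CP rank is at least every unfolding rank, though it can be larger).
Upper bound: with S_k = T[:,:,k], the two rank-1 terms a₁b₁ᵀ, a₂b₂ᵀ are the rank-1 members of the pencil x·S₂ + y·S₃.
The 2×2 minor of x·S₂ + y·S₃ on rows {1,2}, columns {2,3} is −140·xy − 210·y² = (-70)·(2·x + 3·y)(y), vanishing at (x:y) = (3:-2) and (1:0).
M₁ = 3·S₂ − 2·S₃ = [[0, -18, -6], [0, 12, 4]] = (-2)·[3, -2][0, 3, 1]ᵀ and M₂ = S₂ = [[0, -8, -12], [0, -8, -12]] = (-4)·[1, 1][0, 2, 3]ᵀ, so take a₁ = [3, -2], b₁ = [0, 3, 1], a₂ = [1, 1], b₂ = [0, 2, 3].
Each slice is an integer combination of E₁ = a₁b₁ᵀ and E₂ = a₂b₂ᵀ: S₁ = 0, S₂ = −4·E₂, S₃ = E₁ − 6·E₂; reading off coefficients, c₁ = [0, 0, 1] and c₂ = [0, -4, -6].
Hence T = [3, -2] ⊗ [0, 3, 1] ⊗ [0, 0, 1] + [1, 1] ⊗ [0, 2, 3] ⊗ [0, -4, -6], so rank(T) ≤ 2.
These bounds meet, so rank(T) = 2.

rank(T) = 2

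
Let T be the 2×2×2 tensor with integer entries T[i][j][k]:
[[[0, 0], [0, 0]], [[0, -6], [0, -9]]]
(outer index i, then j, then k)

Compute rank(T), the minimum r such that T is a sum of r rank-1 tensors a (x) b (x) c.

1

Lower bound: T ≠ 0 (e.g. T[1,0,1] = -6), so rank(T) ≥ 1.
Upper bound: if T = a (x) b (x) c then every fibre of T is a multiple of the corresponding factor, so read the factors off the fibres through the nonzero entry T[1,0,1] = -6.
The mode-1 fibre T[:,0,1] = [0, -6] gives a = [0, 1] (primitive direction); the mode-2 fibre T[1,:,1] = [-6, -9] gives b = [2, 3]; then c[k] = T[1,0,k] / (a[1]·b[0]) = [0, -6] / 2 = [0, -3].
Expanding [0, 1] (x) [2, 3] (x) [0, -3] reproduces all 8 entries of T, so T = [0, 1] (x) [2, 3] (x) [0, -3] and rank(T) ≤ 1.
These bounds meet, so rank(T) = 1.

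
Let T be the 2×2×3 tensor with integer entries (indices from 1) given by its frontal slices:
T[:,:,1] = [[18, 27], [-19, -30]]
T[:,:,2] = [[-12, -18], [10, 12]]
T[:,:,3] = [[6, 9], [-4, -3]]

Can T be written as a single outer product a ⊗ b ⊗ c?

No

The mode-3 unfolding of T (rows indexed by k, columns by (i,j) = (1,1), (1,2), (2,1), (2,2)) is [[18, 27, -19, -30], [-12, -18, 10, 12], [6, 9, -4, -3]].
There the 2×2 minor on rows k ∈ {1, 2}, columns (i,j) ∈ {(1,1), (2,1)} is det [[18, -19], [-12, 10]] = -48 ≠ 0, so this unfolding has rank ≥ 2; CP rank is at least every unfolding rank, so rank(T) ≥ 2.
In particular rank(T) ≥ 2 > 1, so T is not rank-1.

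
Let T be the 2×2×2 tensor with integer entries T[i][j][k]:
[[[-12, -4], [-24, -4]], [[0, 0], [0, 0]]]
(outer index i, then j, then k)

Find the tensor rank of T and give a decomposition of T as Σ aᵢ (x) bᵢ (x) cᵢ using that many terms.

Lower bound: the mode-3 unfolding of T (rows indexed by k, columns by (i,j) = (0,0), (0,1), (1,0), (1,1)) is [[-12, -24, 0, 0], [-4, -4, 0, 0]].
There the 2×2 minor on rows k ∈ {0, 1}, columns (i,j) ∈ {(0,0), (0,1)} is det [[-12, -24], [-4, -4]] = -48 ≠ 0, so this unfolding has rank ≥ 2; CP rank is at least every unfolding rank, so rank(T) ≥ 2. (Flattening ranks never certify an upper bound on CP rank; for that we must actually write T with 2 rank-1 terms.)
Upper bound — finding two terms. Every mode-1 slice of T is a multiple of one matrix: T[i,:,:] = a[i]·M with a = [1, 0] and M = [[-12, -4], [-24, -4]] (rows indexed by j, columns by k). So it suffices to write M as a sum of two rank-1 matrices.
Splitting M by its rows (j = 0, 1), M = [1, 0][-12, -4]ᵀ + [0, 1][-24, -4]ᵀ.
Hence T = [1, 0] (x) [1, 0] (x) [-12, -4] + [1, 0] (x) [0, 1] (x) [-24, -4], so rank(T) ≤ 2.
These bounds meet, so rank(T) = 2.
Check entry T[1,1,0] = 0: (0)·(0)·(-12) + (0)·(1)·(-24) = 0.

rank(T) = 2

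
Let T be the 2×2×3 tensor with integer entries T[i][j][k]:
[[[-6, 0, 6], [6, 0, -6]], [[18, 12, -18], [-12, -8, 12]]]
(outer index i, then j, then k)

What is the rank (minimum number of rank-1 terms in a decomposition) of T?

Lower bound: in the mode-2 unfolding of T (rows indexed by j, columns by (i,k)) the 2×2 minor on rows j ∈ {0, 1}, columns (i,k) ∈ {(0,0), (1,0)} is det [[-6, 18], [6, -12]] = -36 ≠ 0, so that unfolding has rank ≥ 2 and hence rank(T) ≥ 2 (CP rank is at least every unfolding rank, though it can be larger).
Upper bound: with S_k = T[:,:,k], the two rank-1 terms a₁b₁ᵀ, a₂b₂ᵀ are the rank-1 members of the pencil x·S₀ + y·S₁.
det(x·S₀ + y·S₁) is −36·x² − 24·xy = (-12)·(3·x + 2·y)(x), vanishing at (x:y) = (2:-3) and (0:1).
M₁ = 2·S₀ − 3·S₁ = [[-12, 12], [0, 0]] = (-12)·[1, 0][1, -1]ᵀ and M₂ = S₁ = [[0, 0], [12, -8]] = 4·[0, 1][3, -2]ᵀ, so take a₁ = [1, 0], b₁ = [1, -1], a₂ = [0, 1], b₂ = [3, -2].
Each slice is an integer combination of E₁ = a₁b₁ᵀ and E₂ = a₂b₂ᵀ: S₀ = −6·E₁ + 6·E₂, S₁ = 4·E₂, S₂ = 6·E₁ − 6·E₂; reading off coefficients, c₁ = [-6, 0, 6] and c₂ = [6, 4, -6].
Hence T = [1, 0] ⊗ [1, -1] ⊗ [-6, 0, 6] + [0, 1] ⊗ [3, -2] ⊗ [6, 4, -6], so rank(T) ≤ 2.
These bounds meet, so rank(T) = 2.

2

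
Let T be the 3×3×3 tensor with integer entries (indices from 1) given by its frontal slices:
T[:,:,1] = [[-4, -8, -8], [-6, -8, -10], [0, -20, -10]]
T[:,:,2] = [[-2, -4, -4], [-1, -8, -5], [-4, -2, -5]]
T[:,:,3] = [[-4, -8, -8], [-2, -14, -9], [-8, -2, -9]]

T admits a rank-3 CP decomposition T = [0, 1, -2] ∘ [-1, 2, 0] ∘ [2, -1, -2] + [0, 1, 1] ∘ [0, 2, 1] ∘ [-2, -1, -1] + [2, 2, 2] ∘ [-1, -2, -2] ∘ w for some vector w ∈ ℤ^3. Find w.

w = [2, 1, 2]

Subtract the known terms from T to get the rank-1 residual R = [2, 2, 2] ∘ [-1, -2, -2] ∘ w, so R[i,j,k] = a[i]·b[j]·w[k]. Pick indices with nonzero a[1]·b[1] = (2)·(-1) = -2. Only the fibre through (1,1,·) is needed: R[1,1,:] = T[1,1,:] − Σₗ aₗ[1]bₗ[1]cₗ = [-4, -2, -4] − (0)·(-1)·[2, -1, -2] − (0)·(0)·[-2, -1, -1] = [-4, -2, -4]. Then w[k] = R[1,1,k] / -2 for each k, giving w = [-4, -2, -4] / -2 = [2, 1, 2].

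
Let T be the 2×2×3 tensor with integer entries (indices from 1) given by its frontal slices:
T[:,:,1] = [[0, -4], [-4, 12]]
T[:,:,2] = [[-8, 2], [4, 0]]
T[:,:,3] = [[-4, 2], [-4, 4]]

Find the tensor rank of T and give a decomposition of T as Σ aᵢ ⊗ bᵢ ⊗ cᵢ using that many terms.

rank(T) = 3

Lower bound: in the mode-3 unfolding of T (rows indexed by k, columns by (i,j)) the 3×3 minor on rows k ∈ {1, 2, 3}, columns (i,j) ∈ {(1,1), (1,2), (2,1)} is det [[0, -4, -4], [-8, 2, 4], [-4, 2, -4]] = 224 ≠ 0, so that unfolding has rank ≥ 3 and hence rank(T) ≥ 3 (CP rank is at least every unfolding rank, though it can be larger).
Upper bound: T is a sum of 3 rank-1 terms, T = [0, 1] ⊗ [1, -1] ⊗ [-4, 4, -4] + [1, -2] ⊗ [0, 1] ⊗ [-4, -2, 0] + [1, 0] ⊗ [2, -1] ⊗ [0, -4, -2] (written with every a and b primitive with positive leading entry and the scale carried by c; CP decompositions are not unique, and this one is verified by expanding entrywise), so rank(T) ≤ 3.
These bounds meet, so rank(T) = 3.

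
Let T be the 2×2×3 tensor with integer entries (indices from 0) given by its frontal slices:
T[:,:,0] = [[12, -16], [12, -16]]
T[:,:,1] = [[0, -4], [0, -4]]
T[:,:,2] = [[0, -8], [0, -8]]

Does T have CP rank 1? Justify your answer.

No

The mode-2 unfolding of T (rows indexed by j, columns by (i,k) = (0,0), (0,1), (0,2), (1,0), (1,1), (1,2)) is [[12, 0, 0, 12, 0, 0], [-16, -4, -8, -16, -4, -8]].
There the 2×2 minor on rows j ∈ {0, 1}, columns (i,k) ∈ {(0,0), (0,1)} is det [[12, 0], [-16, -4]] = -48 ≠ 0, so this unfolding has rank ≥ 2; CP rank is at least every unfolding rank, so rank(T) ≥ 2.
In particular rank(T) ≥ 2 > 1, so T is not rank-1.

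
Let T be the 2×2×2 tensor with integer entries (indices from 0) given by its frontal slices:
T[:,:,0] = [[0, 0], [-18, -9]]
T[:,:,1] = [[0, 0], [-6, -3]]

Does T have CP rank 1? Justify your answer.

Yes

The mode-1 fibre T[:,0,0] = [0, -18] gives a = [0, 1] (primitive direction); the mode-2 fibre T[1,:,0] = [-18, -9] gives b = [2, 1]; then c[k] = T[1,0,k] / (a[1]·b[0]) = [-18, -6] / 2 = [-9, -3].
Expanding [0, 1] ⊗ [2, 1] ⊗ [-9, -3] reproduces all 8 entries of T, so T = [0, 1] ⊗ [2, 1] ⊗ [-9, -3] and rank(T) ≤ 1.
Equivalently every frontal slice T[:,:,k] is c[k] times the rank-1 matrix [0, 1] ⊗ [2, 1]. So T has rank 1 (it is nonzero).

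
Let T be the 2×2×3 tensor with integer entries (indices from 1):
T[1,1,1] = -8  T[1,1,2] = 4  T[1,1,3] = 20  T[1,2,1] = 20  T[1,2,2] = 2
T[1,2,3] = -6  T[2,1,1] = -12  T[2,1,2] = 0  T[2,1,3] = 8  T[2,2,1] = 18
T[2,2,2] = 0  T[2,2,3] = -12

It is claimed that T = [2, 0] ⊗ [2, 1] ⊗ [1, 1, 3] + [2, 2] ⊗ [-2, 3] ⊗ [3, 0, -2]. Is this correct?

Yes

Reconstruct entrywise from the claimed factors. For example, T[2,1,2] = 0 and Σₗ aₗ[2]bₗ[1]cₗ[2] = (0)·(2)·(1) + (2)·(-2)·(0) = 0; checking all 12 entries, every one matches. The claim holds.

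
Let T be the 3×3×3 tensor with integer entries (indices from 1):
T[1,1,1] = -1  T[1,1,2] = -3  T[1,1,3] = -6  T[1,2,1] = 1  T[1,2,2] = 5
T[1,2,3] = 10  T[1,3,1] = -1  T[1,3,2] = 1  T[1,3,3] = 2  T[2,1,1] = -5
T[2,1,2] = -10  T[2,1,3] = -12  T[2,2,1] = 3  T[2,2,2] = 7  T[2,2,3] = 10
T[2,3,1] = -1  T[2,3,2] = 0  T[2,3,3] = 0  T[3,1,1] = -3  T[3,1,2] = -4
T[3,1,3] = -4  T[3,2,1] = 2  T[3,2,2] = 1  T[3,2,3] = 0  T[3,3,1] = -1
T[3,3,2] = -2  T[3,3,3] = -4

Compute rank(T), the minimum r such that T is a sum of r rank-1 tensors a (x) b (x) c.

3

Lower bound: the mode-2 unfolding of T (rows indexed by j, columns by (i,k) = (1,1), (1,2), (1,3), (2,1), (2,2), (2,3), (3,1), (3,2), (3,3)) is [[-1, -3, -6, -5, -10, -12, -3, -4, -4], [1, 5, 10, 3, 7, 10, 2, 1, 0], [-1, 1, 2, -1, 0, 0, -1, -2, -4]].
There the 3×3 minor on rows j ∈ {1, 2, 3}, columns (i,k) ∈ {(1,1), (1,2), (2,1)} is det [[-1, -3, -5], [1, 5, 3], [-1, 1, -1]] = -16 ≠ 0, so this unfolding has rank ≥ 3; CP rank is at least every unfolding rank, so rank(T) ≥ 3. (Unfolding ranks only ever bound the CP rank from below — rank(T) can be strictly larger than all of them — so the matching upper bound has to come from an explicit 3-term decomposition.)
Upper bound: T is a sum of 3 rank-1 terms, T = (0, 2, 1) (x) (2, -1, 0) (x) (-1, -2, -2) + (1, 1, 1) (x) (1, -1, 1) (x) (-1, -1, -2) + (2, 1, -1) (x) (1, -2, -1) (x) (0, -1, -2) (one valid choice — decompositions are not unique — normalised so each a, b is primitive with positive first nonzero entry; check it by expanding all entries), so rank(T) ≤ 3.
These bounds meet, so rank(T) = 3.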